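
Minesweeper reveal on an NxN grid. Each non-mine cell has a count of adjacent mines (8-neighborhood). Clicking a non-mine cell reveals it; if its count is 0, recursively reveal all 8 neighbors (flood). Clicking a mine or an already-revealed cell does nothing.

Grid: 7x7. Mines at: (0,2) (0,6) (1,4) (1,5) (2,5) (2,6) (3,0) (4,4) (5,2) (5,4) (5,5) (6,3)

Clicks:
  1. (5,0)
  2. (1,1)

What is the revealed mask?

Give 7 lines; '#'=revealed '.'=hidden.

Click 1 (5,0) count=0: revealed 6 new [(4,0) (4,1) (5,0) (5,1) (6,0) (6,1)] -> total=6
Click 2 (1,1) count=1: revealed 1 new [(1,1)] -> total=7

Answer: .......
.#.....
.......
.......
##.....
##.....
##.....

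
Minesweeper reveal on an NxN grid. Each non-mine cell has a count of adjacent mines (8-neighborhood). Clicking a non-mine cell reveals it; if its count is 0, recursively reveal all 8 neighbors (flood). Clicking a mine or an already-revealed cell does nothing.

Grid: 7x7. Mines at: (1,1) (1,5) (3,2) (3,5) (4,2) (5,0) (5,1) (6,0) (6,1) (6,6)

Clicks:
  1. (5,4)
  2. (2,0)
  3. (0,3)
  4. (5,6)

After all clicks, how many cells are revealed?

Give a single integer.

Answer: 22

Derivation:
Click 1 (5,4) count=0: revealed 11 new [(4,3) (4,4) (4,5) (5,2) (5,3) (5,4) (5,5) (6,2) (6,3) (6,4) (6,5)] -> total=11
Click 2 (2,0) count=1: revealed 1 new [(2,0)] -> total=12
Click 3 (0,3) count=0: revealed 9 new [(0,2) (0,3) (0,4) (1,2) (1,3) (1,4) (2,2) (2,3) (2,4)] -> total=21
Click 4 (5,6) count=1: revealed 1 new [(5,6)] -> total=22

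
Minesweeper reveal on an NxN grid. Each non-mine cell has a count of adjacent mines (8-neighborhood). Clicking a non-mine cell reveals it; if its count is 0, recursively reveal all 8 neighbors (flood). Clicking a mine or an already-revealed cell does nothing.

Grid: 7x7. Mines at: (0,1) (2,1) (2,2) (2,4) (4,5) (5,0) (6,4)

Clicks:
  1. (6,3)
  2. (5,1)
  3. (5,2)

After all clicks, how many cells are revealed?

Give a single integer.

Click 1 (6,3) count=1: revealed 1 new [(6,3)] -> total=1
Click 2 (5,1) count=1: revealed 1 new [(5,1)] -> total=2
Click 3 (5,2) count=0: revealed 13 new [(3,1) (3,2) (3,3) (3,4) (4,1) (4,2) (4,3) (4,4) (5,2) (5,3) (5,4) (6,1) (6,2)] -> total=15

Answer: 15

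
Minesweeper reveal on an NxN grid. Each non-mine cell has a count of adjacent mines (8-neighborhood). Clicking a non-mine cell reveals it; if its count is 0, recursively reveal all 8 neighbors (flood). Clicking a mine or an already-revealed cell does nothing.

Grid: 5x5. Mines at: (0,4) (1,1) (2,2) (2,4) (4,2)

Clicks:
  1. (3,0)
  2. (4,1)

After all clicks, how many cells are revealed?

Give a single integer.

Click 1 (3,0) count=0: revealed 6 new [(2,0) (2,1) (3,0) (3,1) (4,0) (4,1)] -> total=6
Click 2 (4,1) count=1: revealed 0 new [(none)] -> total=6

Answer: 6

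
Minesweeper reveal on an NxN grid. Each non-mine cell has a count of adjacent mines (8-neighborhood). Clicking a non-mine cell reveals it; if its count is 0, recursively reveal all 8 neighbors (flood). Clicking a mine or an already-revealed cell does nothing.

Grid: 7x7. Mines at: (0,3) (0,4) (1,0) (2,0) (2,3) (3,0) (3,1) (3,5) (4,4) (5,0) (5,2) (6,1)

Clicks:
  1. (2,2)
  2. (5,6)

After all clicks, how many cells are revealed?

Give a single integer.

Answer: 11

Derivation:
Click 1 (2,2) count=2: revealed 1 new [(2,2)] -> total=1
Click 2 (5,6) count=0: revealed 10 new [(4,5) (4,6) (5,3) (5,4) (5,5) (5,6) (6,3) (6,4) (6,5) (6,6)] -> total=11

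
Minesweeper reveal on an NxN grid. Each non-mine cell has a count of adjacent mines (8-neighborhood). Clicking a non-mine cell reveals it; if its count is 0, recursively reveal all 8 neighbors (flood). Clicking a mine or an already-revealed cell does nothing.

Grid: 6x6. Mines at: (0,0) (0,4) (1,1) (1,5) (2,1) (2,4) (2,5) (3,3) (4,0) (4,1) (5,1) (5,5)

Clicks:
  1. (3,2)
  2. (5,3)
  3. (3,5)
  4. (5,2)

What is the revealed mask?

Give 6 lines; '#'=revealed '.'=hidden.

Answer: ......
......
......
..#..#
..###.
..###.

Derivation:
Click 1 (3,2) count=3: revealed 1 new [(3,2)] -> total=1
Click 2 (5,3) count=0: revealed 6 new [(4,2) (4,3) (4,4) (5,2) (5,3) (5,4)] -> total=7
Click 3 (3,5) count=2: revealed 1 new [(3,5)] -> total=8
Click 4 (5,2) count=2: revealed 0 new [(none)] -> total=8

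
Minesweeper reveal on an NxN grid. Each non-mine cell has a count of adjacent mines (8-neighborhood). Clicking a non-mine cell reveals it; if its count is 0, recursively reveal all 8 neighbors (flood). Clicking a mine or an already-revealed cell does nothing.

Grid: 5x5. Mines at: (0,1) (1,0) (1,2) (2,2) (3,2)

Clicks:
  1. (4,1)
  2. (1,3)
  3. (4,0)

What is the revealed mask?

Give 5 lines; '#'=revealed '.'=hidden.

Click 1 (4,1) count=1: revealed 1 new [(4,1)] -> total=1
Click 2 (1,3) count=2: revealed 1 new [(1,3)] -> total=2
Click 3 (4,0) count=0: revealed 5 new [(2,0) (2,1) (3,0) (3,1) (4,0)] -> total=7

Answer: .....
...#.
##...
##...
##...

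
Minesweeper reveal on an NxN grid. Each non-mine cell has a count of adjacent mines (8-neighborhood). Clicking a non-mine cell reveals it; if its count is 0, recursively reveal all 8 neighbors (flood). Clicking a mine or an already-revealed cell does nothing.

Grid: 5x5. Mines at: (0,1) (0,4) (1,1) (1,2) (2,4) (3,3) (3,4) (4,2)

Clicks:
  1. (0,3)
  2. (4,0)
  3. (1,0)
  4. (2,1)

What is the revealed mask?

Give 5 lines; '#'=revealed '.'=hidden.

Click 1 (0,3) count=2: revealed 1 new [(0,3)] -> total=1
Click 2 (4,0) count=0: revealed 6 new [(2,0) (2,1) (3,0) (3,1) (4,0) (4,1)] -> total=7
Click 3 (1,0) count=2: revealed 1 new [(1,0)] -> total=8
Click 4 (2,1) count=2: revealed 0 new [(none)] -> total=8

Answer: ...#.
#....
##...
##...
##...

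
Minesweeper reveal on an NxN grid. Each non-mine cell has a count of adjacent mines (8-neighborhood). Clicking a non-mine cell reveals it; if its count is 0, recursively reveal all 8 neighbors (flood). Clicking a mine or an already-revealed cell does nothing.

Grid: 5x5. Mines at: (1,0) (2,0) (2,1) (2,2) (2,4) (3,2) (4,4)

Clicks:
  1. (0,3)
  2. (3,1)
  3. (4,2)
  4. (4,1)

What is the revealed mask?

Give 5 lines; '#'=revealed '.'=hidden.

Click 1 (0,3) count=0: revealed 8 new [(0,1) (0,2) (0,3) (0,4) (1,1) (1,2) (1,3) (1,4)] -> total=8
Click 2 (3,1) count=4: revealed 1 new [(3,1)] -> total=9
Click 3 (4,2) count=1: revealed 1 new [(4,2)] -> total=10
Click 4 (4,1) count=1: revealed 1 new [(4,1)] -> total=11

Answer: .####
.####
.....
.#...
.##..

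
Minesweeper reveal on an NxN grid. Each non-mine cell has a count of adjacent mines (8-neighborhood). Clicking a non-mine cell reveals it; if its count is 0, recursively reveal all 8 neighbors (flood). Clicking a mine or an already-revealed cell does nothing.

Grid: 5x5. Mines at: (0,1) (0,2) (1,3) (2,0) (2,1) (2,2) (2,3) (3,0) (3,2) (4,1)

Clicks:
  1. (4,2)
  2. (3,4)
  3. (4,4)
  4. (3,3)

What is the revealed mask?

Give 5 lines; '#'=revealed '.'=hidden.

Answer: .....
.....
.....
...##
..###

Derivation:
Click 1 (4,2) count=2: revealed 1 new [(4,2)] -> total=1
Click 2 (3,4) count=1: revealed 1 new [(3,4)] -> total=2
Click 3 (4,4) count=0: revealed 3 new [(3,3) (4,3) (4,4)] -> total=5
Click 4 (3,3) count=3: revealed 0 new [(none)] -> total=5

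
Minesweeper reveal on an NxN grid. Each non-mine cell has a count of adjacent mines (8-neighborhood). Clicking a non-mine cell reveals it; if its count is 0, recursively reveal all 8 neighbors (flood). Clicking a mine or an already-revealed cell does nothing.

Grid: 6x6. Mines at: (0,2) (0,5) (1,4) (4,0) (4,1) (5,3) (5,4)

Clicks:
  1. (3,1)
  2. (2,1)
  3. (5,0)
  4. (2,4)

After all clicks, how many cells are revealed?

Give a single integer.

Click 1 (3,1) count=2: revealed 1 new [(3,1)] -> total=1
Click 2 (2,1) count=0: revealed 21 new [(0,0) (0,1) (1,0) (1,1) (1,2) (1,3) (2,0) (2,1) (2,2) (2,3) (2,4) (2,5) (3,0) (3,2) (3,3) (3,4) (3,5) (4,2) (4,3) (4,4) (4,5)] -> total=22
Click 3 (5,0) count=2: revealed 1 new [(5,0)] -> total=23
Click 4 (2,4) count=1: revealed 0 new [(none)] -> total=23

Answer: 23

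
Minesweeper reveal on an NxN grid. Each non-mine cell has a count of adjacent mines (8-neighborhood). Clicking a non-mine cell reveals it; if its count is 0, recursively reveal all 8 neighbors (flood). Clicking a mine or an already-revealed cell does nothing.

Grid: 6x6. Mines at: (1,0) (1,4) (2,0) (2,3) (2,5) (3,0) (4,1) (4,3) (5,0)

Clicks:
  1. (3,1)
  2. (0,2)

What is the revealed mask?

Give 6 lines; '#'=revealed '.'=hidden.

Click 1 (3,1) count=3: revealed 1 new [(3,1)] -> total=1
Click 2 (0,2) count=0: revealed 6 new [(0,1) (0,2) (0,3) (1,1) (1,2) (1,3)] -> total=7

Answer: .###..
.###..
......
.#....
......
......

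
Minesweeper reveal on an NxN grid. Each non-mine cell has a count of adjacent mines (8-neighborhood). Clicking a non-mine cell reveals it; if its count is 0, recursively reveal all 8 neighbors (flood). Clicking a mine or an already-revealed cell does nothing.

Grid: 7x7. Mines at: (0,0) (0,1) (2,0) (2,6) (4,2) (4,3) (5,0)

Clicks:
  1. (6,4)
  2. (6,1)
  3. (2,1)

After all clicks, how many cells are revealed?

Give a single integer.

Click 1 (6,4) count=0: revealed 18 new [(3,4) (3,5) (3,6) (4,4) (4,5) (4,6) (5,1) (5,2) (5,3) (5,4) (5,5) (5,6) (6,1) (6,2) (6,3) (6,4) (6,5) (6,6)] -> total=18
Click 2 (6,1) count=1: revealed 0 new [(none)] -> total=18
Click 3 (2,1) count=1: revealed 1 new [(2,1)] -> total=19

Answer: 19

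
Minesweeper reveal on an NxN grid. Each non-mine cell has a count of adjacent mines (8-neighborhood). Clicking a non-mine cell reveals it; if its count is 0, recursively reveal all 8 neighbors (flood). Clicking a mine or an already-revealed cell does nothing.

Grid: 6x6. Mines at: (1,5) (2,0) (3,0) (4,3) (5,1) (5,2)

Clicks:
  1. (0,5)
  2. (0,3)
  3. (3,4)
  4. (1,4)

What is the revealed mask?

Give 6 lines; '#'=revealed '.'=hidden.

Answer: ######
#####.
.####.
.####.
......
......

Derivation:
Click 1 (0,5) count=1: revealed 1 new [(0,5)] -> total=1
Click 2 (0,3) count=0: revealed 18 new [(0,0) (0,1) (0,2) (0,3) (0,4) (1,0) (1,1) (1,2) (1,3) (1,4) (2,1) (2,2) (2,3) (2,4) (3,1) (3,2) (3,3) (3,4)] -> total=19
Click 3 (3,4) count=1: revealed 0 new [(none)] -> total=19
Click 4 (1,4) count=1: revealed 0 new [(none)] -> total=19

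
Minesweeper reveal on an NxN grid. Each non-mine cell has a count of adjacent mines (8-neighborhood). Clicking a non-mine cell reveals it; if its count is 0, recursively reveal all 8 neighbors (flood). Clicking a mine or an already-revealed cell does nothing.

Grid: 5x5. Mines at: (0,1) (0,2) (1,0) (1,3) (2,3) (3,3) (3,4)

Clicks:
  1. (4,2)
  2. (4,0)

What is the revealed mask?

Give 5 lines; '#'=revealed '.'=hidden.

Click 1 (4,2) count=1: revealed 1 new [(4,2)] -> total=1
Click 2 (4,0) count=0: revealed 8 new [(2,0) (2,1) (2,2) (3,0) (3,1) (3,2) (4,0) (4,1)] -> total=9

Answer: .....
.....
###..
###..
###..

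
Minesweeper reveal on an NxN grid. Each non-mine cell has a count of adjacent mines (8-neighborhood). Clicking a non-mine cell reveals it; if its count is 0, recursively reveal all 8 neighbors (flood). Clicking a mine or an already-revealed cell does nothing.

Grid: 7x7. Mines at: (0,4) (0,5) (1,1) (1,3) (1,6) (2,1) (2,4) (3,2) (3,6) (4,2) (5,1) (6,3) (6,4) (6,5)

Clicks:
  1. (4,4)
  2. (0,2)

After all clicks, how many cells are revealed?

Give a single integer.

Click 1 (4,4) count=0: revealed 9 new [(3,3) (3,4) (3,5) (4,3) (4,4) (4,5) (5,3) (5,4) (5,5)] -> total=9
Click 2 (0,2) count=2: revealed 1 new [(0,2)] -> total=10

Answer: 10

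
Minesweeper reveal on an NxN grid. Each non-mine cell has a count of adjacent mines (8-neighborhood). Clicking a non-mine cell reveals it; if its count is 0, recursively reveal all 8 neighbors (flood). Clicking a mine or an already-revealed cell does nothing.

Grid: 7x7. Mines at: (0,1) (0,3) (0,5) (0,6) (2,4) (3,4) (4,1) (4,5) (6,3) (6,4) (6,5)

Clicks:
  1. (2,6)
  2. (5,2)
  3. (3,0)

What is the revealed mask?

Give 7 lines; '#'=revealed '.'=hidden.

Answer: .......
.....##
.....##
#....##
.......
..#....
.......

Derivation:
Click 1 (2,6) count=0: revealed 6 new [(1,5) (1,6) (2,5) (2,6) (3,5) (3,6)] -> total=6
Click 2 (5,2) count=2: revealed 1 new [(5,2)] -> total=7
Click 3 (3,0) count=1: revealed 1 new [(3,0)] -> total=8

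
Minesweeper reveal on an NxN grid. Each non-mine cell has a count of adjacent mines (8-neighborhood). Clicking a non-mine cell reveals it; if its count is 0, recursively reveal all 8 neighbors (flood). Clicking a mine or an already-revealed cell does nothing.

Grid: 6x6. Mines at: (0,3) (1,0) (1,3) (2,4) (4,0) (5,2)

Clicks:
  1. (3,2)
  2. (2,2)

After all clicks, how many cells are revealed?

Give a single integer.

Answer: 9

Derivation:
Click 1 (3,2) count=0: revealed 9 new [(2,1) (2,2) (2,3) (3,1) (3,2) (3,3) (4,1) (4,2) (4,3)] -> total=9
Click 2 (2,2) count=1: revealed 0 new [(none)] -> total=9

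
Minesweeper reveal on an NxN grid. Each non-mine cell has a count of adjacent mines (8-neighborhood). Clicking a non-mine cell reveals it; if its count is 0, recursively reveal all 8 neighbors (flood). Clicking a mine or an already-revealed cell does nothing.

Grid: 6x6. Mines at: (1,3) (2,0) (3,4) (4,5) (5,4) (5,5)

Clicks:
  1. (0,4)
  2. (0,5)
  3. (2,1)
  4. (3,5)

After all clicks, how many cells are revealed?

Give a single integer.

Answer: 8

Derivation:
Click 1 (0,4) count=1: revealed 1 new [(0,4)] -> total=1
Click 2 (0,5) count=0: revealed 5 new [(0,5) (1,4) (1,5) (2,4) (2,5)] -> total=6
Click 3 (2,1) count=1: revealed 1 new [(2,1)] -> total=7
Click 4 (3,5) count=2: revealed 1 new [(3,5)] -> total=8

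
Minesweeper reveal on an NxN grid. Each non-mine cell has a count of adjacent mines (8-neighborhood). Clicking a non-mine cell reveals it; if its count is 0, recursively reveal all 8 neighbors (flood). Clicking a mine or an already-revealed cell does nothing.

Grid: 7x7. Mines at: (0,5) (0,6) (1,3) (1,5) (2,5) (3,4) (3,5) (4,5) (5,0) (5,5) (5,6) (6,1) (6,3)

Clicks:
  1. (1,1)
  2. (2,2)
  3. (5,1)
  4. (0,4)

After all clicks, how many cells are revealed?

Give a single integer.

Click 1 (1,1) count=0: revealed 21 new [(0,0) (0,1) (0,2) (1,0) (1,1) (1,2) (2,0) (2,1) (2,2) (2,3) (3,0) (3,1) (3,2) (3,3) (4,0) (4,1) (4,2) (4,3) (5,1) (5,2) (5,3)] -> total=21
Click 2 (2,2) count=1: revealed 0 new [(none)] -> total=21
Click 3 (5,1) count=2: revealed 0 new [(none)] -> total=21
Click 4 (0,4) count=3: revealed 1 new [(0,4)] -> total=22

Answer: 22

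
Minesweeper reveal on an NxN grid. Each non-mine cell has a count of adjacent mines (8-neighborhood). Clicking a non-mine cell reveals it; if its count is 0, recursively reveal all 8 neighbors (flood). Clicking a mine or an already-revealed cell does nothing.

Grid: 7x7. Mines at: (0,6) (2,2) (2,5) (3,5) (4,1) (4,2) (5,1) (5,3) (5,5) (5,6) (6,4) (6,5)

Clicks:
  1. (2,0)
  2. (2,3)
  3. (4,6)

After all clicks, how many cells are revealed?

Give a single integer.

Click 1 (2,0) count=0: revealed 16 new [(0,0) (0,1) (0,2) (0,3) (0,4) (0,5) (1,0) (1,1) (1,2) (1,3) (1,4) (1,5) (2,0) (2,1) (3,0) (3,1)] -> total=16
Click 2 (2,3) count=1: revealed 1 new [(2,3)] -> total=17
Click 3 (4,6) count=3: revealed 1 new [(4,6)] -> total=18

Answer: 18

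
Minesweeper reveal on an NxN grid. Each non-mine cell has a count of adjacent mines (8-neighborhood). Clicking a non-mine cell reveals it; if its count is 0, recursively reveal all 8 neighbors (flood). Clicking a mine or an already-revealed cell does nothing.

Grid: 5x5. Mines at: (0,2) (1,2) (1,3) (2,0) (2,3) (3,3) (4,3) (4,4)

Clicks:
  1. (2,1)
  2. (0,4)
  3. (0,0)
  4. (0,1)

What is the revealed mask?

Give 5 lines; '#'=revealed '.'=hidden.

Answer: ##..#
##...
.#...
.....
.....

Derivation:
Click 1 (2,1) count=2: revealed 1 new [(2,1)] -> total=1
Click 2 (0,4) count=1: revealed 1 new [(0,4)] -> total=2
Click 3 (0,0) count=0: revealed 4 new [(0,0) (0,1) (1,0) (1,1)] -> total=6
Click 4 (0,1) count=2: revealed 0 new [(none)] -> total=6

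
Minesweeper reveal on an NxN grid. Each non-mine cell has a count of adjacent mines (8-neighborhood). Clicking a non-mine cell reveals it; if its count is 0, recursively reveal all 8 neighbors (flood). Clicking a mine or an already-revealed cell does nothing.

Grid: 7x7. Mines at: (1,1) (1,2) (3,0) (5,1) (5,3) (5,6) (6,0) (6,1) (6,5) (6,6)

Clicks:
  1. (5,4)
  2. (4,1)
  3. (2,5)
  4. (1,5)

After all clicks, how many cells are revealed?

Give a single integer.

Answer: 27

Derivation:
Click 1 (5,4) count=2: revealed 1 new [(5,4)] -> total=1
Click 2 (4,1) count=2: revealed 1 new [(4,1)] -> total=2
Click 3 (2,5) count=0: revealed 25 new [(0,3) (0,4) (0,5) (0,6) (1,3) (1,4) (1,5) (1,6) (2,1) (2,2) (2,3) (2,4) (2,5) (2,6) (3,1) (3,2) (3,3) (3,4) (3,5) (3,6) (4,2) (4,3) (4,4) (4,5) (4,6)] -> total=27
Click 4 (1,5) count=0: revealed 0 new [(none)] -> total=27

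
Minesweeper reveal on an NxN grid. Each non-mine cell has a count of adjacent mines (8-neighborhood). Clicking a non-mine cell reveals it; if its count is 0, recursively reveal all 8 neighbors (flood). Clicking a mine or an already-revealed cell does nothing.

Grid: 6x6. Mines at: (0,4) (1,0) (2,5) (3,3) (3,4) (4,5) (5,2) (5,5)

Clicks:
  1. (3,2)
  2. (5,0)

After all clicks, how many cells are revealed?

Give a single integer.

Click 1 (3,2) count=1: revealed 1 new [(3,2)] -> total=1
Click 2 (5,0) count=0: revealed 10 new [(2,0) (2,1) (2,2) (3,0) (3,1) (4,0) (4,1) (4,2) (5,0) (5,1)] -> total=11

Answer: 11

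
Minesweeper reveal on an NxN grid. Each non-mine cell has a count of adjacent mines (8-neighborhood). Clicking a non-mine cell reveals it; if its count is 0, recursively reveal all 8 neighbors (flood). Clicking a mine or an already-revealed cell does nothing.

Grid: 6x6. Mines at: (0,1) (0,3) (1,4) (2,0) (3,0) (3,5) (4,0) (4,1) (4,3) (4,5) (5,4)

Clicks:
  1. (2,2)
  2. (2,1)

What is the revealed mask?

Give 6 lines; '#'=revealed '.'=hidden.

Click 1 (2,2) count=0: revealed 9 new [(1,1) (1,2) (1,3) (2,1) (2,2) (2,3) (3,1) (3,2) (3,3)] -> total=9
Click 2 (2,1) count=2: revealed 0 new [(none)] -> total=9

Answer: ......
.###..
.###..
.###..
......
......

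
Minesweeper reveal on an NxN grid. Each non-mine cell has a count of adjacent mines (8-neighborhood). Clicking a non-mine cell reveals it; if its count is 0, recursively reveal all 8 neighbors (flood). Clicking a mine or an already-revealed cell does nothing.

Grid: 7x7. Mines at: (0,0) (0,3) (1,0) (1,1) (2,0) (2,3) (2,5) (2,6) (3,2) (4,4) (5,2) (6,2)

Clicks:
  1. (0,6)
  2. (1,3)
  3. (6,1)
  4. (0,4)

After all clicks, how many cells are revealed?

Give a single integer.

Answer: 8

Derivation:
Click 1 (0,6) count=0: revealed 6 new [(0,4) (0,5) (0,6) (1,4) (1,5) (1,6)] -> total=6
Click 2 (1,3) count=2: revealed 1 new [(1,3)] -> total=7
Click 3 (6,1) count=2: revealed 1 new [(6,1)] -> total=8
Click 4 (0,4) count=1: revealed 0 new [(none)] -> total=8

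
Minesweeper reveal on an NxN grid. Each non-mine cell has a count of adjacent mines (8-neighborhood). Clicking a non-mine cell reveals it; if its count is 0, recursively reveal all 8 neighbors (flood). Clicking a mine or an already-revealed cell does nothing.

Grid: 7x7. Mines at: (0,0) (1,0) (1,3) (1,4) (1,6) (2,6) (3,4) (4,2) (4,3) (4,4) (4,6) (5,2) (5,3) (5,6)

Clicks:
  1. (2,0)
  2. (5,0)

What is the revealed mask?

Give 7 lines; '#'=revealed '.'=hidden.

Click 1 (2,0) count=1: revealed 1 new [(2,0)] -> total=1
Click 2 (5,0) count=0: revealed 9 new [(2,1) (3,0) (3,1) (4,0) (4,1) (5,0) (5,1) (6,0) (6,1)] -> total=10

Answer: .......
.......
##.....
##.....
##.....
##.....
##.....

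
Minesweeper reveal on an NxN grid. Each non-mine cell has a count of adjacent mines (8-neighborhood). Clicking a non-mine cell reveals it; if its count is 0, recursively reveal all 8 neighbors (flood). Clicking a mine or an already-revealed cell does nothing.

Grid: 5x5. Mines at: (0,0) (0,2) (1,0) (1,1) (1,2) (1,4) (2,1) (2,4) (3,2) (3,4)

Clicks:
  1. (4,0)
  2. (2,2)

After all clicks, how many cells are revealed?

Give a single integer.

Answer: 5

Derivation:
Click 1 (4,0) count=0: revealed 4 new [(3,0) (3,1) (4,0) (4,1)] -> total=4
Click 2 (2,2) count=4: revealed 1 new [(2,2)] -> total=5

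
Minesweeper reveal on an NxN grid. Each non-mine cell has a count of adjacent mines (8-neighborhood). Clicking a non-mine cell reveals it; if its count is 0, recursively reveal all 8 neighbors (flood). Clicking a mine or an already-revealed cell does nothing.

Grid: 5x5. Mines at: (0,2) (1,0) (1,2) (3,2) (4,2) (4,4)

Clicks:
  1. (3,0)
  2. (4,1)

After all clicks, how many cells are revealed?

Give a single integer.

Click 1 (3,0) count=0: revealed 6 new [(2,0) (2,1) (3,0) (3,1) (4,0) (4,1)] -> total=6
Click 2 (4,1) count=2: revealed 0 new [(none)] -> total=6

Answer: 6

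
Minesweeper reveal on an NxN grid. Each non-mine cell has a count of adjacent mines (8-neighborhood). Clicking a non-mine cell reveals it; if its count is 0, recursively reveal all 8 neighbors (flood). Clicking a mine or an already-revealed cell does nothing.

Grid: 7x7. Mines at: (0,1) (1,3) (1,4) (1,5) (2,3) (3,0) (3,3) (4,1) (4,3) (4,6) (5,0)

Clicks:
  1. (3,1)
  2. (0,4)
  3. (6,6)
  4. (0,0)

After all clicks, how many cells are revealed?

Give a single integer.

Answer: 15

Derivation:
Click 1 (3,1) count=2: revealed 1 new [(3,1)] -> total=1
Click 2 (0,4) count=3: revealed 1 new [(0,4)] -> total=2
Click 3 (6,6) count=0: revealed 12 new [(5,1) (5,2) (5,3) (5,4) (5,5) (5,6) (6,1) (6,2) (6,3) (6,4) (6,5) (6,6)] -> total=14
Click 4 (0,0) count=1: revealed 1 new [(0,0)] -> total=15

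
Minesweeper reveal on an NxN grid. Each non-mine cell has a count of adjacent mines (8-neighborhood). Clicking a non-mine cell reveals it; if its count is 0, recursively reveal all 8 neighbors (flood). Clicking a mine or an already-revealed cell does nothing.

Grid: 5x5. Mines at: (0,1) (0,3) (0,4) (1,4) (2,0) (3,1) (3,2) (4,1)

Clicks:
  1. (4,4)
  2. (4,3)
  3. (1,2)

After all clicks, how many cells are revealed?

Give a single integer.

Click 1 (4,4) count=0: revealed 6 new [(2,3) (2,4) (3,3) (3,4) (4,3) (4,4)] -> total=6
Click 2 (4,3) count=1: revealed 0 new [(none)] -> total=6
Click 3 (1,2) count=2: revealed 1 new [(1,2)] -> total=7

Answer: 7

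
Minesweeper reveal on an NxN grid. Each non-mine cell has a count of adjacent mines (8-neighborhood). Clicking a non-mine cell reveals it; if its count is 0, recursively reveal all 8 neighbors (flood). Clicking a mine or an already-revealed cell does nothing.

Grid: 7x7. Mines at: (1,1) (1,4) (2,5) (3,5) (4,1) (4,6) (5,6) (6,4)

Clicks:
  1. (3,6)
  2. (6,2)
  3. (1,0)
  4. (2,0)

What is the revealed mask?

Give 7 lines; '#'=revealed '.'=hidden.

Click 1 (3,6) count=3: revealed 1 new [(3,6)] -> total=1
Click 2 (6,2) count=0: revealed 8 new [(5,0) (5,1) (5,2) (5,3) (6,0) (6,1) (6,2) (6,3)] -> total=9
Click 3 (1,0) count=1: revealed 1 new [(1,0)] -> total=10
Click 4 (2,0) count=1: revealed 1 new [(2,0)] -> total=11

Answer: .......
#......
#......
......#
.......
####...
####...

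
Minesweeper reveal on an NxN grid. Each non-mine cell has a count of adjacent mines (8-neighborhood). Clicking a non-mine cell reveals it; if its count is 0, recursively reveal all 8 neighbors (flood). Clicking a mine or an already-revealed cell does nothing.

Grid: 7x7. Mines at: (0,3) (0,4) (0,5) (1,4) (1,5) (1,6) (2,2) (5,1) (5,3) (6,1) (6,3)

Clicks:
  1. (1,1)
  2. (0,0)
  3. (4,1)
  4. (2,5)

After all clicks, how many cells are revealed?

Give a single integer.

Click 1 (1,1) count=1: revealed 1 new [(1,1)] -> total=1
Click 2 (0,0) count=0: revealed 11 new [(0,0) (0,1) (0,2) (1,0) (1,2) (2,0) (2,1) (3,0) (3,1) (4,0) (4,1)] -> total=12
Click 3 (4,1) count=1: revealed 0 new [(none)] -> total=12
Click 4 (2,5) count=3: revealed 1 new [(2,5)] -> total=13

Answer: 13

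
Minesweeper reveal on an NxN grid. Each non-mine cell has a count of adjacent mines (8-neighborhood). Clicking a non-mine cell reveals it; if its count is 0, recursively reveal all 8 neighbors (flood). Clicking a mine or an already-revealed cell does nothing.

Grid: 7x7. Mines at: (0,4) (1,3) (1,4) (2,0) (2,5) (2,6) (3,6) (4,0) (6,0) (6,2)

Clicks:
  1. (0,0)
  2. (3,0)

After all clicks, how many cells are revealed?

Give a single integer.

Click 1 (0,0) count=0: revealed 6 new [(0,0) (0,1) (0,2) (1,0) (1,1) (1,2)] -> total=6
Click 2 (3,0) count=2: revealed 1 new [(3,0)] -> total=7

Answer: 7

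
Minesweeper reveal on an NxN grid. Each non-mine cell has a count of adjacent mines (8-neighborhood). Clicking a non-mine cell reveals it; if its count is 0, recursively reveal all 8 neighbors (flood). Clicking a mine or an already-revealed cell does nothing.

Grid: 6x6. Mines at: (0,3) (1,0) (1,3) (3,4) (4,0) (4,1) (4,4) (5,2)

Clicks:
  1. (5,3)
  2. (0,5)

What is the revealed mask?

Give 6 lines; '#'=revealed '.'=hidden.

Click 1 (5,3) count=2: revealed 1 new [(5,3)] -> total=1
Click 2 (0,5) count=0: revealed 6 new [(0,4) (0,5) (1,4) (1,5) (2,4) (2,5)] -> total=7

Answer: ....##
....##
....##
......
......
...#..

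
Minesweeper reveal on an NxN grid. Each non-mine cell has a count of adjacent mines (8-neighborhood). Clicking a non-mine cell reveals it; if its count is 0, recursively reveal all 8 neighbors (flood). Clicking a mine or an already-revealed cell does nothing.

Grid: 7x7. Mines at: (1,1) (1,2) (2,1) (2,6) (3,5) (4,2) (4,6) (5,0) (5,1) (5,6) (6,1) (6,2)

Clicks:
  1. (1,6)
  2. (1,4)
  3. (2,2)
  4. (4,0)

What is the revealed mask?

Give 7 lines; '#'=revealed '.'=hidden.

Answer: ...####
...####
..####.
.......
#......
.......
.......

Derivation:
Click 1 (1,6) count=1: revealed 1 new [(1,6)] -> total=1
Click 2 (1,4) count=0: revealed 10 new [(0,3) (0,4) (0,5) (0,6) (1,3) (1,4) (1,5) (2,3) (2,4) (2,5)] -> total=11
Click 3 (2,2) count=3: revealed 1 new [(2,2)] -> total=12
Click 4 (4,0) count=2: revealed 1 new [(4,0)] -> total=13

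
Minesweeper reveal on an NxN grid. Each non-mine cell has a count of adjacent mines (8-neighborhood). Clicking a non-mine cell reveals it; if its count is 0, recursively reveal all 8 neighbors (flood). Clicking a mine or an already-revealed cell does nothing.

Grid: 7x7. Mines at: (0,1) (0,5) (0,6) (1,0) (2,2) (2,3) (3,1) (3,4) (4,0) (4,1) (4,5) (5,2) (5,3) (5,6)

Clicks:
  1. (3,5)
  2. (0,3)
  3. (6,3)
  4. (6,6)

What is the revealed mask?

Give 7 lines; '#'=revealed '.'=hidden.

Click 1 (3,5) count=2: revealed 1 new [(3,5)] -> total=1
Click 2 (0,3) count=0: revealed 6 new [(0,2) (0,3) (0,4) (1,2) (1,3) (1,4)] -> total=7
Click 3 (6,3) count=2: revealed 1 new [(6,3)] -> total=8
Click 4 (6,6) count=1: revealed 1 new [(6,6)] -> total=9

Answer: ..###..
..###..
.......
.....#.
.......
.......
...#..#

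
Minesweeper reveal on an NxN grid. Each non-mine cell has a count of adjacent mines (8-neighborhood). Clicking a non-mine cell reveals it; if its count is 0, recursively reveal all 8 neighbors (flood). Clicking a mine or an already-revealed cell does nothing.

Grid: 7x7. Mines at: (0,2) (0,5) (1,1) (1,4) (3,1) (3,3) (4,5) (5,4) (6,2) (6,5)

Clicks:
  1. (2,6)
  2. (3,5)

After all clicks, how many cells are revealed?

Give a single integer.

Answer: 6

Derivation:
Click 1 (2,6) count=0: revealed 6 new [(1,5) (1,6) (2,5) (2,6) (3,5) (3,6)] -> total=6
Click 2 (3,5) count=1: revealed 0 new [(none)] -> total=6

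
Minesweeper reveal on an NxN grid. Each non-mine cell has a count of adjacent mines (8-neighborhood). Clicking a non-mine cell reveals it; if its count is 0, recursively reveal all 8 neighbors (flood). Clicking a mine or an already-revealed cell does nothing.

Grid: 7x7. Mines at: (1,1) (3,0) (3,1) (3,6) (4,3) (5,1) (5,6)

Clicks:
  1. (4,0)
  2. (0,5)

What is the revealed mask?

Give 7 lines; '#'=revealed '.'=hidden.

Answer: ..#####
..#####
..#####
..####.
#......
.......
.......

Derivation:
Click 1 (4,0) count=3: revealed 1 new [(4,0)] -> total=1
Click 2 (0,5) count=0: revealed 19 new [(0,2) (0,3) (0,4) (0,5) (0,6) (1,2) (1,3) (1,4) (1,5) (1,6) (2,2) (2,3) (2,4) (2,5) (2,6) (3,2) (3,3) (3,4) (3,5)] -> total=20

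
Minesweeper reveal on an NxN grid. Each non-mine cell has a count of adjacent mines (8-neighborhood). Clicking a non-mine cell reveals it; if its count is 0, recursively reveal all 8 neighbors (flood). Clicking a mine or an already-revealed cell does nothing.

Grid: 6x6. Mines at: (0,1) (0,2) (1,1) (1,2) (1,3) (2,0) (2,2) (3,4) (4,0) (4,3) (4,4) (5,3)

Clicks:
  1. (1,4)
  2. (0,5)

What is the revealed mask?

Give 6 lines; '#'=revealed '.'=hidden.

Click 1 (1,4) count=1: revealed 1 new [(1,4)] -> total=1
Click 2 (0,5) count=0: revealed 5 new [(0,4) (0,5) (1,5) (2,4) (2,5)] -> total=6

Answer: ....##
....##
....##
......
......
......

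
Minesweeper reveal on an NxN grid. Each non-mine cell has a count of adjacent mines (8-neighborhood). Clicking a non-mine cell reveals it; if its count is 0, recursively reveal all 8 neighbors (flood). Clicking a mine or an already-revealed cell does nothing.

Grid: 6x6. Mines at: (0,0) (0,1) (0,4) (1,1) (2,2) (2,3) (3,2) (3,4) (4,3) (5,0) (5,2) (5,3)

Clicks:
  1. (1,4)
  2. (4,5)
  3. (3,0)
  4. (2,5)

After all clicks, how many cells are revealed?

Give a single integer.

Click 1 (1,4) count=2: revealed 1 new [(1,4)] -> total=1
Click 2 (4,5) count=1: revealed 1 new [(4,5)] -> total=2
Click 3 (3,0) count=0: revealed 6 new [(2,0) (2,1) (3,0) (3,1) (4,0) (4,1)] -> total=8
Click 4 (2,5) count=1: revealed 1 new [(2,5)] -> total=9

Answer: 9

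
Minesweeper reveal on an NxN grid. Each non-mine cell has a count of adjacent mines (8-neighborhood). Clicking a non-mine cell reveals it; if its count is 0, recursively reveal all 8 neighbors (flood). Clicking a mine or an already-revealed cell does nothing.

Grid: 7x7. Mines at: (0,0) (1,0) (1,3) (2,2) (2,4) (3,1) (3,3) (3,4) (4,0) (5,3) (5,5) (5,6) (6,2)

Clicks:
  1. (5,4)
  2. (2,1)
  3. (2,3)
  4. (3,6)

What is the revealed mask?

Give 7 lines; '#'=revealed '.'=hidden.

Answer: ....###
....###
.#.#.##
.....##
.....##
....#..
.......

Derivation:
Click 1 (5,4) count=2: revealed 1 new [(5,4)] -> total=1
Click 2 (2,1) count=3: revealed 1 new [(2,1)] -> total=2
Click 3 (2,3) count=5: revealed 1 new [(2,3)] -> total=3
Click 4 (3,6) count=0: revealed 12 new [(0,4) (0,5) (0,6) (1,4) (1,5) (1,6) (2,5) (2,6) (3,5) (3,6) (4,5) (4,6)] -> total=15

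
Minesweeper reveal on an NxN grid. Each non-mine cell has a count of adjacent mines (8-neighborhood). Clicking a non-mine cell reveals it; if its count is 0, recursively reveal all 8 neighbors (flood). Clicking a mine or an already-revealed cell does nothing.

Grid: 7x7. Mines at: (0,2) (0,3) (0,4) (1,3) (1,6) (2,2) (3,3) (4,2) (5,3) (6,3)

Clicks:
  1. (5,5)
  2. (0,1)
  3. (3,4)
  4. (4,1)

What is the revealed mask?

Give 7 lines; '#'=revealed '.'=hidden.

Click 1 (5,5) count=0: revealed 15 new [(2,4) (2,5) (2,6) (3,4) (3,5) (3,6) (4,4) (4,5) (4,6) (5,4) (5,5) (5,6) (6,4) (6,5) (6,6)] -> total=15
Click 2 (0,1) count=1: revealed 1 new [(0,1)] -> total=16
Click 3 (3,4) count=1: revealed 0 new [(none)] -> total=16
Click 4 (4,1) count=1: revealed 1 new [(4,1)] -> total=17

Answer: .#.....
.......
....###
....###
.#..###
....###
....###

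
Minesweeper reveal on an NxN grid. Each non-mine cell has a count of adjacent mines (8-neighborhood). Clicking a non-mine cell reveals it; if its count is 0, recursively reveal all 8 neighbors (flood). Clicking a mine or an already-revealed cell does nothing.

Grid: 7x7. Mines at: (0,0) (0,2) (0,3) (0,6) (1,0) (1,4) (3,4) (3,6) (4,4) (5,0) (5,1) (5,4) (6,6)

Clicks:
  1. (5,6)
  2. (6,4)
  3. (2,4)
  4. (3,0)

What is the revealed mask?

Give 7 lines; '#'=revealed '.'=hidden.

Answer: .......
.###...
#####..
####...
####...
......#
....#..

Derivation:
Click 1 (5,6) count=1: revealed 1 new [(5,6)] -> total=1
Click 2 (6,4) count=1: revealed 1 new [(6,4)] -> total=2
Click 3 (2,4) count=2: revealed 1 new [(2,4)] -> total=3
Click 4 (3,0) count=0: revealed 15 new [(1,1) (1,2) (1,3) (2,0) (2,1) (2,2) (2,3) (3,0) (3,1) (3,2) (3,3) (4,0) (4,1) (4,2) (4,3)] -> total=18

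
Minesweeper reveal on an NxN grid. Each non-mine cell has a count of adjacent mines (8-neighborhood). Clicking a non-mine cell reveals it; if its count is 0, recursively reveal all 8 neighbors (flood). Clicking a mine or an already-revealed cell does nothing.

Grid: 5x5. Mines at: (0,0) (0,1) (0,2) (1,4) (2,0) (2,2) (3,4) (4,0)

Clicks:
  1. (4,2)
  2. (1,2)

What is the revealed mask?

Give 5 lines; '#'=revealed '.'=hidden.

Answer: .....
..#..
.....
.###.
.###.

Derivation:
Click 1 (4,2) count=0: revealed 6 new [(3,1) (3,2) (3,3) (4,1) (4,2) (4,3)] -> total=6
Click 2 (1,2) count=3: revealed 1 new [(1,2)] -> total=7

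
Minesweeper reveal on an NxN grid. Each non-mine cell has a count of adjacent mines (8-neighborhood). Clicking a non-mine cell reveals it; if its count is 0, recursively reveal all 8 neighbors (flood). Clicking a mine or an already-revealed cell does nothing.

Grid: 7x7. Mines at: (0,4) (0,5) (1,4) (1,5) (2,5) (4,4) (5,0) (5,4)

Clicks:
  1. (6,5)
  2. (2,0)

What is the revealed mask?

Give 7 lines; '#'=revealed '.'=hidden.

Click 1 (6,5) count=1: revealed 1 new [(6,5)] -> total=1
Click 2 (2,0) count=0: revealed 26 new [(0,0) (0,1) (0,2) (0,3) (1,0) (1,1) (1,2) (1,3) (2,0) (2,1) (2,2) (2,3) (3,0) (3,1) (3,2) (3,3) (4,0) (4,1) (4,2) (4,3) (5,1) (5,2) (5,3) (6,1) (6,2) (6,3)] -> total=27

Answer: ####...
####...
####...
####...
####...
.###...
.###.#.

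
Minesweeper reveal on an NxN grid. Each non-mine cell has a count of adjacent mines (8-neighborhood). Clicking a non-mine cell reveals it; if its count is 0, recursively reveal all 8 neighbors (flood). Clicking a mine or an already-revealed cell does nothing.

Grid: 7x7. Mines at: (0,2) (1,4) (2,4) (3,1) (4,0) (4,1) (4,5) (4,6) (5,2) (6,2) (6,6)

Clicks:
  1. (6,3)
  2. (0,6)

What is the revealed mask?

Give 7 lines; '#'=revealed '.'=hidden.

Click 1 (6,3) count=2: revealed 1 new [(6,3)] -> total=1
Click 2 (0,6) count=0: revealed 8 new [(0,5) (0,6) (1,5) (1,6) (2,5) (2,6) (3,5) (3,6)] -> total=9

Answer: .....##
.....##
.....##
.....##
.......
.......
...#...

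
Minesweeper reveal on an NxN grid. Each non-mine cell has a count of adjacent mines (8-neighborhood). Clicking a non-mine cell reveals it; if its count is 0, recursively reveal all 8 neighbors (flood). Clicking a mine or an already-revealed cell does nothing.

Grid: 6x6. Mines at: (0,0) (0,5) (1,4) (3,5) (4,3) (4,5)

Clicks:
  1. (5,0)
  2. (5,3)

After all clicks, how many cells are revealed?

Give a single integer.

Answer: 22

Derivation:
Click 1 (5,0) count=0: revealed 21 new [(0,1) (0,2) (0,3) (1,0) (1,1) (1,2) (1,3) (2,0) (2,1) (2,2) (2,3) (3,0) (3,1) (3,2) (3,3) (4,0) (4,1) (4,2) (5,0) (5,1) (5,2)] -> total=21
Click 2 (5,3) count=1: revealed 1 new [(5,3)] -> total=22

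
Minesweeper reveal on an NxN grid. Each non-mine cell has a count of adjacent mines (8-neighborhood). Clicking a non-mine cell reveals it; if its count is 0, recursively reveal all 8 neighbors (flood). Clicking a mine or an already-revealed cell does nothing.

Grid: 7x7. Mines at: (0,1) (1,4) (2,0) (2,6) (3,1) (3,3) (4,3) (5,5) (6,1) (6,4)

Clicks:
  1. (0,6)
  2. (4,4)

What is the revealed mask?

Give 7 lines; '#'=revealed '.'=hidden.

Answer: .....##
.....##
.......
.......
....#..
.......
.......

Derivation:
Click 1 (0,6) count=0: revealed 4 new [(0,5) (0,6) (1,5) (1,6)] -> total=4
Click 2 (4,4) count=3: revealed 1 new [(4,4)] -> total=5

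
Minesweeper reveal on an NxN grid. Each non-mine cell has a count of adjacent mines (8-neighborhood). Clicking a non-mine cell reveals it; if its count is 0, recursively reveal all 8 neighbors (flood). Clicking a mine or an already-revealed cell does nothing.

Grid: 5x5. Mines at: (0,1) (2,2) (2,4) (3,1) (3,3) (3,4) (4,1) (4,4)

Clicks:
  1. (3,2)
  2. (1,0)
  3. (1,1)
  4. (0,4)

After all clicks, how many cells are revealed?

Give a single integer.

Click 1 (3,2) count=4: revealed 1 new [(3,2)] -> total=1
Click 2 (1,0) count=1: revealed 1 new [(1,0)] -> total=2
Click 3 (1,1) count=2: revealed 1 new [(1,1)] -> total=3
Click 4 (0,4) count=0: revealed 6 new [(0,2) (0,3) (0,4) (1,2) (1,3) (1,4)] -> total=9

Answer: 9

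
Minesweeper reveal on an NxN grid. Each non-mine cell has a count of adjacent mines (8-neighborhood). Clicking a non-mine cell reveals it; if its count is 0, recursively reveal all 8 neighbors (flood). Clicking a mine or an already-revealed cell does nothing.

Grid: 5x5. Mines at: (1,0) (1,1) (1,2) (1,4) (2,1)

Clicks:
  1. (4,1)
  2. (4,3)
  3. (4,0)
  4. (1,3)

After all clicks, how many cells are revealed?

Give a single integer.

Answer: 14

Derivation:
Click 1 (4,1) count=0: revealed 13 new [(2,2) (2,3) (2,4) (3,0) (3,1) (3,2) (3,3) (3,4) (4,0) (4,1) (4,2) (4,3) (4,4)] -> total=13
Click 2 (4,3) count=0: revealed 0 new [(none)] -> total=13
Click 3 (4,0) count=0: revealed 0 new [(none)] -> total=13
Click 4 (1,3) count=2: revealed 1 new [(1,3)] -> total=14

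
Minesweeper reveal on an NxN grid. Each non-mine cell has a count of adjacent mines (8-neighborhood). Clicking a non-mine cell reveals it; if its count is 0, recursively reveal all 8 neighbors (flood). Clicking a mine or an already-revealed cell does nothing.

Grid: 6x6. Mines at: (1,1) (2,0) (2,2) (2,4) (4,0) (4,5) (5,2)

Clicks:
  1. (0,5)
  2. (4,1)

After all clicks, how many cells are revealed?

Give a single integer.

Click 1 (0,5) count=0: revealed 8 new [(0,2) (0,3) (0,4) (0,5) (1,2) (1,3) (1,4) (1,5)] -> total=8
Click 2 (4,1) count=2: revealed 1 new [(4,1)] -> total=9

Answer: 9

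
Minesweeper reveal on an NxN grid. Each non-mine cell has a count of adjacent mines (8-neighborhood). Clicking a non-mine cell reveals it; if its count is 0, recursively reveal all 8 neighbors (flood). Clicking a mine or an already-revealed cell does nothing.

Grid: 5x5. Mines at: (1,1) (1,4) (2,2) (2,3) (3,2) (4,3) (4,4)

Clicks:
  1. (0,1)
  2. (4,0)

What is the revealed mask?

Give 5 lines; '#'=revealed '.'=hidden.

Answer: .#...
.....
##...
##...
##...

Derivation:
Click 1 (0,1) count=1: revealed 1 new [(0,1)] -> total=1
Click 2 (4,0) count=0: revealed 6 new [(2,0) (2,1) (3,0) (3,1) (4,0) (4,1)] -> total=7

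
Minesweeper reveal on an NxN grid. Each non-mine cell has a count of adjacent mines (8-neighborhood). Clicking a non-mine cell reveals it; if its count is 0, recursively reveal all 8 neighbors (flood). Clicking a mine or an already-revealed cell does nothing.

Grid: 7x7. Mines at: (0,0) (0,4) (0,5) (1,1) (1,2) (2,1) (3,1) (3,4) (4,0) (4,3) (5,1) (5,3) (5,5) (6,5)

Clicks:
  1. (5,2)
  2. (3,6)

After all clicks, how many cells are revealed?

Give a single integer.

Click 1 (5,2) count=3: revealed 1 new [(5,2)] -> total=1
Click 2 (3,6) count=0: revealed 8 new [(1,5) (1,6) (2,5) (2,6) (3,5) (3,6) (4,5) (4,6)] -> total=9

Answer: 9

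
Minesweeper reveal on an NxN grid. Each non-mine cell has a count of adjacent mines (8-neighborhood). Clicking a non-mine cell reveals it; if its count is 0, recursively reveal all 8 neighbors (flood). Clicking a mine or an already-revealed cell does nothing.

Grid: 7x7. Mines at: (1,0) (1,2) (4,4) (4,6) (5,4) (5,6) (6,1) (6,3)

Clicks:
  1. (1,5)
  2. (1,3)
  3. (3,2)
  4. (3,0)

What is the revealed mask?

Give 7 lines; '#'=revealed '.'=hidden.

Click 1 (1,5) count=0: revealed 16 new [(0,3) (0,4) (0,5) (0,6) (1,3) (1,4) (1,5) (1,6) (2,3) (2,4) (2,5) (2,6) (3,3) (3,4) (3,5) (3,6)] -> total=16
Click 2 (1,3) count=1: revealed 0 new [(none)] -> total=16
Click 3 (3,2) count=0: revealed 14 new [(2,0) (2,1) (2,2) (3,0) (3,1) (3,2) (4,0) (4,1) (4,2) (4,3) (5,0) (5,1) (5,2) (5,3)] -> total=30
Click 4 (3,0) count=0: revealed 0 new [(none)] -> total=30

Answer: ...####
...####
#######
#######
####...
####...
.......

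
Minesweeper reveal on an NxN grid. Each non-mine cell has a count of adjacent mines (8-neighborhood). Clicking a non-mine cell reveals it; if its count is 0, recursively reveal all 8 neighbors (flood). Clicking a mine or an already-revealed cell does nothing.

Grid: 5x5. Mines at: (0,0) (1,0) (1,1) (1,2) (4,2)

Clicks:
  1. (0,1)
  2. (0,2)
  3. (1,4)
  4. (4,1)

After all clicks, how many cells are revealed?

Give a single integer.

Answer: 13

Derivation:
Click 1 (0,1) count=4: revealed 1 new [(0,1)] -> total=1
Click 2 (0,2) count=2: revealed 1 new [(0,2)] -> total=2
Click 3 (1,4) count=0: revealed 10 new [(0,3) (0,4) (1,3) (1,4) (2,3) (2,4) (3,3) (3,4) (4,3) (4,4)] -> total=12
Click 4 (4,1) count=1: revealed 1 new [(4,1)] -> total=13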